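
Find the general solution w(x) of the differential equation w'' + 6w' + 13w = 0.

Characteristic equation r² + 6r + 13 = 0 has discriminant (6)² - 4·(13) = -16 < 0, so r = -3 ± 2i.
Hence w_h = C1*cos(2*x)*exp(-3*x) + C2*exp(-3*x)*sin(2*x).

w = C1*cos(2*x)*exp(-3*x) + C2*exp(-3*x)*sin(2*x)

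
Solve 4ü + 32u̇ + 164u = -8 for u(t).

u = -2/41 + C1*cos(5*t)*exp(-4*t) + C2*exp(-4*t)*sin(5*t)

Divide through by 4: u'' + 8u' + 41u = -2.
Characteristic equation r² + 8r + 41 = 0 has discriminant (8)² - 4·(41) = -100 < 0, so r = -4 ± 5i.
Hence u_h = C1*cos(5*t)*exp(-4*t) + C2*exp(-4*t)*sin(5*t).
For the particular solution try u_p = A0. Substituting and matching coefficients of each power of t gives A0 = -2/41, so u_p = -2/41.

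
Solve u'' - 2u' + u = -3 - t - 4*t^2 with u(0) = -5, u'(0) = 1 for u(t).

Characteristic equation r² - 2r + 1 = 0 has discriminant (-2)² - 4·(1) = 0, so r = 1 is a repeated root.
Hence u_h = (C1 + C2*t)*exp(t).
For the particular solution try u_p = A0 + A1*t + A2*t^2. Substituting and matching coefficients of each power of t gives A0 = -29, A1 = -17, A2 = -4, so u_p = -29 - 17*t - 4*t^2.
General solution: u = -29 - 17*t - 4*t^2 + C1*exp(t) + C2*t*exp(t).
Apply the initial conditions: u(0) = -29 + C1 = -5 and u'(0) = -17 + C1 + C2 = 1. Solving gives C1 = 24, C2 = -6.

u = -29 - 17*t - 4*t**2 + 24*exp(t) - 6*t*exp(t)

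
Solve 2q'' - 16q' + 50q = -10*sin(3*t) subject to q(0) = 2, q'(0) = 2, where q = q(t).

q = -15*cos(3*t)/104 - 5*sin(3*t)/52 - 109*exp(4*t)*sin(3*t)/52 + 223*cos(3*t)*exp(4*t)/104

Divide through by 2: q'' - 8q' + 25q = -5*sin(3*t).
Characteristic equation r² - 8r + 25 = 0 has discriminant (-8)² - 4·(25) = -36 < 0, so r = 4 ± 3i.
Hence q_h = C1*cos(3*t)*exp(4*t) + C2*exp(4*t)*sin(3*t).
Try q_p = A*cos(3*t) + B*sin(3*t). Substituting and equating the coefficients of cos(3t) and sin(3t) gives A = -15/104, B = -5/52, so q_p = -15*cos(3*t)/104 - 5*sin(3*t)/52.
General solution: q = -15*cos(3*t)/104 - 5*sin(3*t)/52 + C1*cos(3*t)*exp(4*t) + C2*exp(4*t)*sin(3*t).
Apply the initial conditions: q(0) = -15/104 + C1 = 2 and q'(0) = -15/52 + 3*C2 + 4*C1 = 2. Solving gives C1 = 223/104, C2 = -109/52.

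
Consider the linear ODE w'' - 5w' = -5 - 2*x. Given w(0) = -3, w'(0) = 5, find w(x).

w = -473/125 + x**2/5 + 27*x/25 + 98*exp(5*x)/125

Characteristic equation r² - 5r = 0 factors as (r - 5)r = 0, so r = 5, 0.
Hence w_h = C1*exp(5*x) + C2.
Since 0 is a characteristic root (multiplicity 1), multiply the polynomial trial by x: try w_p = x*(A0 + A1*x). Substituting and matching coefficients of each power of x gives A0 = 27/25, A1 = 1/5, so w_p = x^2/5 + 27*x/25.
General solution: w = C2 + x^2/5 + 27*x/25 + C1*exp(5*x).
Apply the initial conditions: w(0) = C1 + C2 = -3 and w'(0) = 27/25 + 5*C1 = 5. Solving gives C1 = 98/125, C2 = -473/125.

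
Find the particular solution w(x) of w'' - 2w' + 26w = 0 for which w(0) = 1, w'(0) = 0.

w = cos(5*x)*exp(x) - exp(x)*sin(5*x)/5

Characteristic equation r² - 2r + 26 = 0 has discriminant (-2)² - 4·(26) = -100 < 0, so r = 1 ± 5i.
Hence w_h = C1*cos(5*x)*exp(x) + C2*exp(x)*sin(5*x).
Apply the initial conditions: w(0) = C1 = 1 and w'(0) = C1 + 5*C2 = 0. Solving gives C1 = 1, C2 = -1/5.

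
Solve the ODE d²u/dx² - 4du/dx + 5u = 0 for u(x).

Characteristic equation r² - 4r + 5 = 0 has discriminant (-4)² - 4·(5) = -4 < 0, so r = 2 ± i.
Hence u_h = C1*cos(x)*exp(2*x) + C2*exp(2*x)*sin(x).

u = C1*cos(x)*exp(2*x) + C2*exp(2*x)*sin(x)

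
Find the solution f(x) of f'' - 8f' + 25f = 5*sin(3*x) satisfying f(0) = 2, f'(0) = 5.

f = 5*sin(3*x)/52 + 15*cos(3*x)/104 - 47*exp(4*x)*sin(3*x)/52 + 193*cos(3*x)*exp(4*x)/104

Characteristic equation r² - 8r + 25 = 0 has discriminant (-8)² - 4·(25) = -36 < 0, so r = 4 ± 3i.
Hence f_h = C1*cos(3*x)*exp(4*x) + C2*exp(4*x)*sin(3*x).
Try f_p = A*cos(3*x) + B*sin(3*x). Substituting and equating the coefficients of cos(3x) and sin(3x) gives A = 15/104, B = 5/52, so f_p = 5*sin(3*x)/52 + 15*cos(3*x)/104.
General solution: f = 5*sin(3*x)/52 + 15*cos(3*x)/104 + C1*cos(3*x)*exp(4*x) + C2*exp(4*x)*sin(3*x).
Apply the initial conditions: f(0) = 15/104 + C1 = 2 and f'(0) = 15/52 + 3*C2 + 4*C1 = 5. Solving gives C1 = 193/104, C2 = -47/52.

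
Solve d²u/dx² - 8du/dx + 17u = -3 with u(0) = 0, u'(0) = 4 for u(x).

Characteristic equation r² - 8r + 17 = 0 has discriminant (-8)² - 4·(17) = -4 < 0, so r = 4 ± i.
Hence u_h = C1*cos(x)*exp(4*x) + C2*exp(4*x)*sin(x).
For the particular solution try u_p = A0. Substituting and matching coefficients of each power of x gives A0 = -3/17, so u_p = -3/17.
General solution: u = -3/17 + C1*cos(x)*exp(4*x) + C2*exp(4*x)*sin(x).
Apply the initial conditions: u(0) = -3/17 + C1 = 0 and u'(0) = C2 + 4*C1 = 4. Solving gives C1 = 3/17, C2 = 56/17.

u = -3/17 + 3*cos(x)*exp(4*x)/17 + 56*exp(4*x)*sin(x)/17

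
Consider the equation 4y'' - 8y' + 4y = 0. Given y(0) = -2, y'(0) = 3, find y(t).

Divide through by 4: y'' - 2y' + y = 0.
Characteristic equation r² - 2r + 1 = 0 has discriminant (-2)² - 4·(1) = 0, so r = 1 is a repeated root.
Hence y_h = (C1 + C2*t)*exp(t).
Apply the initial conditions: y(0) = C1 = -2 and y'(0) = C1 + C2 = 3. Solving gives C1 = -2, C2 = 5.

y = -2*exp(t) + 5*t*exp(t)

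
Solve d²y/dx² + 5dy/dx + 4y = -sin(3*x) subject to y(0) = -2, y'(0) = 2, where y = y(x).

y = -21*exp(-x)/10 + exp(-4*x)/25 + sin(3*x)/50 + 3*cos(3*x)/50

Characteristic equation r² + 5r + 4 = 0 factors as (r + 4)(r + 1) = 0, so r = -4, -1.
Hence y_h = C1*exp(-4*x) + C2*exp(-x).
Try y_p = A*cos(3*x) + B*sin(3*x). Substituting and equating the coefficients of cos(3x) and sin(3x) gives A = 3/50, B = 1/50, so y_p = sin(3*x)/50 + 3*cos(3*x)/50.
General solution: y = sin(3*x)/50 + 3*cos(3*x)/50 + C1*exp(-4*x) + C2*exp(-x).
Apply the initial conditions: y(0) = 3/50 + C1 + C2 = -2 and y'(0) = 3/50 - C2 - 4*C1 = 2. Solving gives C1 = 1/25, C2 = -21/10.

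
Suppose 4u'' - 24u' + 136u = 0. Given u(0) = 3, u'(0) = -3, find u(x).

u = 3*cos(5*x)*exp(3*x) - 12*exp(3*x)*sin(5*x)/5

Divide through by 4: u'' - 6u' + 34u = 0.
Characteristic equation r² - 6r + 34 = 0 has discriminant (-6)² - 4·(34) = -100 < 0, so r = 3 ± 5i.
Hence u_h = C1*cos(5*x)*exp(3*x) + C2*exp(3*x)*sin(5*x).
Apply the initial conditions: u(0) = C1 = 3 and u'(0) = 3*C1 + 5*C2 = -3. Solving gives C1 = 3, C2 = -12/5.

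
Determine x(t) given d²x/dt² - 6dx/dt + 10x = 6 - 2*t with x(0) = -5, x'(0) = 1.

x = 12/25 - t/5 - 137*cos(t)*exp(3*t)/25 + 441*exp(3*t)*sin(t)/25

Characteristic equation r² - 6r + 10 = 0 has discriminant (-6)² - 4·(10) = -4 < 0, so r = 3 ± i.
Hence x_h = C1*cos(t)*exp(3*t) + C2*exp(3*t)*sin(t).
For the particular solution try x_p = A0 + A1*t. Substituting and matching coefficients of each power of t gives A0 = 12/25, A1 = -1/5, so x_p = 12/25 - t/5.
General solution: x = 12/25 - t/5 + C1*cos(t)*exp(3*t) + C2*exp(3*t)*sin(t).
Apply the initial conditions: x(0) = 12/25 + C1 = -5 and x'(0) = -1/5 + C2 + 3*C1 = 1. Solving gives C1 = -137/25, C2 = 441/25.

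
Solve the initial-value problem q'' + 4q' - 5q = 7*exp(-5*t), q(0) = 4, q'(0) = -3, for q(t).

q = 35*exp(-5*t)/36 + 109*exp(t)/36 - 7*t*exp(-5*t)/6

Characteristic equation r² + 4r - 5 = 0 factors as (r - 1)(r + 5) = 0, so r = 1, -5.
Hence q_h = C1*exp(t) + C2*exp(-5*t).
Since exp(-5*t) solves the homogeneous equation (r = -5 is a root of multiplicity 1), multiply the trial by t. Try q_p = A*t*exp(-5*t). Substituting into the equation and dividing by exp(-5*t) gives A = -7/6, so q_p = -7*t*exp(-5*t)/6.
General solution: q = C1*exp(t) + C2*exp(-5*t) - 7*t*exp(-5*t)/6.
Apply the initial conditions: q(0) = C1 + C2 = 4 and q'(0) = -7/6 + C1 - 5*C2 = -3. Solving gives C1 = 109/36, C2 = 35/36.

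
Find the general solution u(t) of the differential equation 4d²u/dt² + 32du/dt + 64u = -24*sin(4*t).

u = 3*cos(4*t)/16 + C1*exp(-4*t) + C2*t*exp(-4*t)

Divide through by 4: u'' + 8u' + 16u = -6*sin(4*t).
Characteristic equation r² + 8r + 16 = 0 has discriminant (8)² - 4·(16) = 0, so r = -4 is a repeated root.
Hence u_h = (C1 + C2*t)*exp(-4*t).
Try u_p = A*cos(4*t) + B*sin(4*t). Substituting and equating the coefficients of cos(4t) and sin(4t) gives A = 3/16, B = 0, so u_p = 3*cos(4*t)/16.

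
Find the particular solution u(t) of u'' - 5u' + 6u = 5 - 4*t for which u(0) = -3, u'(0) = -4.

Characteristic equation r² - 5r + 6 = 0 factors as (r - 3)(r - 2) = 0, so r = 3, 2.
Hence u_h = C1*exp(3*t) + C2*exp(2*t).
For the particular solution try u_p = A0 + A1*t. Substituting and matching coefficients of each power of t gives A0 = 5/18, A1 = -2/3, so u_p = 5/18 - 2*t/3.
General solution: u = 5/18 - 2*t/3 + C1*exp(3*t) + C2*exp(2*t).
Apply the initial conditions: u(0) = 5/18 + C1 + C2 = -3 and u'(0) = -2/3 + 2*C2 + 3*C1 = -4. Solving gives C1 = 29/9, C2 = -13/2.

u = 5/18 - 13*exp(2*t)/2 - 2*t/3 + 29*exp(3*t)/9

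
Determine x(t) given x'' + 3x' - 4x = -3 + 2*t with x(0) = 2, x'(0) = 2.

x = 3/8 - 7*exp(-4*t)/40 - t/2 + 9*exp(t)/5

Characteristic equation r² + 3r - 4 = 0 factors as (r - 1)(r + 4) = 0, so r = 1, -4.
Hence x_h = C1*exp(t) + C2*exp(-4*t).
For the particular solution try x_p = A0 + A1*t. Substituting and matching coefficients of each power of t gives A0 = 3/8, A1 = -1/2, so x_p = 3/8 - t/2.
General solution: x = 3/8 - t/2 + C1*exp(t) + C2*exp(-4*t).
Apply the initial conditions: x(0) = 3/8 + C1 + C2 = 2 and x'(0) = -1/2 + C1 - 4*C2 = 2. Solving gives C1 = 9/5, C2 = -7/40.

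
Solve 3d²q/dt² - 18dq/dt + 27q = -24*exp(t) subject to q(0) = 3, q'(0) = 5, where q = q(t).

Divide through by 3: q'' - 6q' + 9q = -8*exp(t).
Characteristic equation r² - 6r + 9 = 0 has discriminant (-6)² - 4·(9) = 0, so r = 3 is a repeated root.
Hence q_h = (C1 + C2*t)*exp(3*t).
Try q_p = A*exp(t). Substituting into the equation and dividing by exp(t) gives A = -2, so q_p = -2*exp(t).
General solution: q = -2*exp(t) + C1*exp(3*t) + C2*t*exp(3*t).
Apply the initial conditions: q(0) = -2 + C1 = 3 and q'(0) = -2 + C2 + 3*C1 = 5. Solving gives C1 = 5, C2 = -8.

q = -2*exp(t) + 5*exp(3*t) - 8*t*exp(3*t)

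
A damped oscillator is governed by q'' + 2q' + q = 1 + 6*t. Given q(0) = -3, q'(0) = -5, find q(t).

q = -11 + 6*t + 8*exp(-t) - 3*t*exp(-t)

Characteristic equation r² + 2r + 1 = 0 has discriminant (2)² - 4·(1) = 0, so r = -1 is a repeated root.
Hence q_h = (C1 + C2*t)*exp(-t).
For the particular solution try q_p = A0 + A1*t. Substituting and matching coefficients of each power of t gives A0 = -11, A1 = 6, so q_p = -11 + 6*t.
General solution: q = -11 + 6*t + C1*exp(-t) + C2*t*exp(-t).
Apply the initial conditions: q(0) = -11 + C1 = -3 and q'(0) = 6 + C2 - C1 = -5. Solving gives C1 = 8, C2 = -3.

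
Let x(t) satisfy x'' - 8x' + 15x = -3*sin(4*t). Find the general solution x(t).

x = -96*cos(4*t)/1025 + 3*sin(4*t)/1025 + C1*exp(5*t) + C2*exp(3*t)

Characteristic equation r² - 8r + 15 = 0 factors as (r - 5)(r - 3) = 0, so r = 5, 3.
Hence x_h = C1*exp(5*t) + C2*exp(3*t).
Try x_p = A*cos(4*t) + B*sin(4*t). Substituting and equating the coefficients of cos(4t) and sin(4t) gives A = -96/1025, B = 3/1025, so x_p = -96*cos(4*t)/1025 + 3*sin(4*t)/1025.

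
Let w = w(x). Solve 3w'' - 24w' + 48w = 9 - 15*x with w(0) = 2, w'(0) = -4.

Divide through by 3: w'' - 8w' + 16w = 3 - 5*x.
Characteristic equation r² - 8r + 16 = 0 has discriminant (-8)² - 4·(16) = 0, so r = 4 is a repeated root.
Hence w_h = (C1 + C2*x)*exp(4*x).
For the particular solution try w_p = A0 + A1*x. Substituting and matching coefficients of each power of x gives A0 = 1/32, A1 = -5/16, so w_p = 1/32 - 5*x/16.
General solution: w = 1/32 - 5*x/16 + C1*exp(4*x) + C2*x*exp(4*x).
Apply the initial conditions: w(0) = 1/32 + C1 = 2 and w'(0) = -5/16 + C2 + 4*C1 = -4. Solving gives C1 = 63/32, C2 = -185/16.

w = 1/32 - 5*x/16 + 63*exp(4*x)/32 - 185*x*exp(4*x)/16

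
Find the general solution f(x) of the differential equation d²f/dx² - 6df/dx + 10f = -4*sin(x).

f = -8*cos(x)/39 - 4*sin(x)/13 + C1*cos(x)*exp(3*x) + C2*exp(3*x)*sin(x)

Characteristic equation r² - 6r + 10 = 0 has discriminant (-6)² - 4·(10) = -4 < 0, so r = 3 ± i.
Hence f_h = C1*cos(x)*exp(3*x) + C2*exp(3*x)*sin(x).
Try f_p = A*cos(x) + B*sin(x). Substituting and equating the coefficients of cos(x) and sin(x) gives A = -8/39, B = -4/13, so f_p = -8*cos(x)/39 - 4*sin(x)/13.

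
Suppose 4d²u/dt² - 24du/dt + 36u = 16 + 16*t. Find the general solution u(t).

Divide through by 4: u'' - 6u' + 9u = 4 + 4*t.
Characteristic equation r² - 6r + 9 = 0 has discriminant (-6)² - 4·(9) = 0, so r = 3 is a repeated root.
Hence u_h = (C1 + C2*t)*exp(3*t).
For the particular solution try u_p = A0 + A1*t. Substituting and matching coefficients of each power of t gives A0 = 20/27, A1 = 4/9, so u_p = 20/27 + 4*t/9.

u = 20/27 + 4*t/9 + C1*exp(3*t) + C2*t*exp(3*t)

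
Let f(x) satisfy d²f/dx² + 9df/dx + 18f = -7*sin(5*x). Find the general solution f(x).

Characteristic equation r² + 9r + 18 = 0 factors as (r + 6)(r + 3) = 0, so r = -6, -3.
Hence f_h = C1*exp(-6*x) + C2*exp(-3*x).
Try f_p = A*cos(5*x) + B*sin(5*x). Substituting and equating the coefficients of cos(5x) and sin(5x) gives A = 315/2074, B = 49/2074, so f_p = 49*sin(5*x)/2074 + 315*cos(5*x)/2074.

f = 49*sin(5*x)/2074 + 315*cos(5*x)/2074 + C1*exp(-6*x) + C2*exp(-3*x)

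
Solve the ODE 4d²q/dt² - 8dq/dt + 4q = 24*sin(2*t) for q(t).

q = -18*sin(2*t)/25 + 24*cos(2*t)/25 + C1*exp(t) + C2*t*exp(t)

Divide through by 4: q'' - 2q' + q = 6*sin(2*t).
Characteristic equation r² - 2r + 1 = 0 has discriminant (-2)² - 4·(1) = 0, so r = 1 is a repeated root.
Hence q_h = (C1 + C2*t)*exp(t).
Try q_p = A*cos(2*t) + B*sin(2*t). Substituting and equating the coefficients of cos(2t) and sin(2t) gives A = 24/25, B = -18/25, so q_p = -18*sin(2*t)/25 + 24*cos(2*t)/25.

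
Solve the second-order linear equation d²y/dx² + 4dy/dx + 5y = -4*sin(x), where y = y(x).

y = cos(x)/2 - sin(x)/2 + C1*cos(x)*exp(-2*x) + C2*exp(-2*x)*sin(x)

Characteristic equation r² + 4r + 5 = 0 has discriminant (4)² - 4·(5) = -4 < 0, so r = -2 ± i.
Hence y_h = C1*cos(x)*exp(-2*x) + C2*exp(-2*x)*sin(x).
Try y_p = A*cos(x) + B*sin(x). Substituting and equating the coefficients of cos(x) and sin(x) gives A = 1/2, B = -1/2, so y_p = cos(x)/2 - sin(x)/2.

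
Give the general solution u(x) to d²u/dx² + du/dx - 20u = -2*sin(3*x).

Characteristic equation r² + r - 20 = 0 factors as (r - 4)(r + 5) = 0, so r = 4, -5.
Hence u_h = C1*exp(4*x) + C2*exp(-5*x).
Try u_p = A*cos(3*x) + B*sin(3*x). Substituting and equating the coefficients of cos(3x) and sin(3x) gives A = 3/425, B = 29/425, so u_p = 3*cos(3*x)/425 + 29*sin(3*x)/425.

u = 3*cos(3*x)/425 + 29*sin(3*x)/425 + C1*exp(4*x) + C2*exp(-5*x)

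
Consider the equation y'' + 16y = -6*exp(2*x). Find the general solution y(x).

y = -3*exp(2*x)/10 + C1*cos(4*x) + C2*sin(4*x)

Characteristic equation r² + 16 = 0 has discriminant (0)² - 4·(16) = -64 < 0, so r = ± 4i.
Hence y_h = C1*cos(4*x) + C2*sin(4*x).
Try y_p = A*exp(2*x). Substituting into the equation and dividing by exp(2*x) gives A = -3/10, so y_p = -3*exp(2*x)/10.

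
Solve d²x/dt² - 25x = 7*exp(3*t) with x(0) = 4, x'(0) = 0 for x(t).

Characteristic equation r² - 25 = 0 factors as (r - 5)(r + 5) = 0, so r = 5, -5.
Hence x_h = C1*exp(5*t) + C2*exp(-5*t).
Try x_p = A*exp(3*t). Substituting into the equation and dividing by exp(3*t) gives A = -7/16, so x_p = -7*exp(3*t)/16.
General solution: x = -7*exp(3*t)/16 + C1*exp(5*t) + C2*exp(-5*t).
Apply the initial conditions: x(0) = -7/16 + C1 + C2 = 4 and x'(0) = -21/16 - 5*C2 + 5*C1 = 0. Solving gives C1 = 47/20, C2 = 167/80.

x = -7*exp(3*t)/16 + 47*exp(5*t)/20 + 167*exp(-5*t)/80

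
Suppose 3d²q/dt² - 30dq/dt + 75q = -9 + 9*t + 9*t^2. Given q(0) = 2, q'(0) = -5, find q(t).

q = -27/625 + 3*t**2/25 + 27*t/125 + 1277*exp(5*t)/625 - 1929*t*exp(5*t)/125

Divide through by 3: q'' - 10q' + 25q = -3 + 3*t + 3*t^2.
Characteristic equation r² - 10r + 25 = 0 has discriminant (-10)² - 4·(25) = 0, so r = 5 is a repeated root.
Hence q_h = (C1 + C2*t)*exp(5*t).
For the particular solution try q_p = A0 + A1*t + A2*t^2. Substituting and matching coefficients of each power of t gives A0 = -27/625, A1 = 27/125, A2 = 3/25, so q_p = -27/625 + 3*t^2/25 + 27*t/125.
General solution: q = -27/625 + 3*t^2/25 + 27*t/125 + C1*exp(5*t) + C2*t*exp(5*t).
Apply the initial conditions: q(0) = -27/625 + C1 = 2 and q'(0) = 27/125 + C2 + 5*C1 = -5. Solving gives C1 = 1277/625, C2 = -1929/125.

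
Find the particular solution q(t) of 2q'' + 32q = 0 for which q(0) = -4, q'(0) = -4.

Divide through by 2: q'' + 16q = 0.
Characteristic equation r² + 16 = 0 has discriminant (0)² - 4·(16) = -64 < 0, so r = ± 4i.
Hence q_h = C1*cos(4*t) + C2*sin(4*t).
Apply the initial conditions: q(0) = C1 = -4 and q'(0) = 4*C2 = -4. Solving gives C1 = -4, C2 = -1.

q = -sin(4*t) - 4*cos(4*t)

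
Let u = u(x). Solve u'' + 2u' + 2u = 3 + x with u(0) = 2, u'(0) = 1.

u = 1 + x/2 + cos(x)*exp(-x) + 3*exp(-x)*sin(x)/2

Characteristic equation r² + 2r + 2 = 0 has discriminant (2)² - 4·(2) = -4 < 0, so r = -1 ± i.
Hence u_h = C1*cos(x)*exp(-x) + C2*exp(-x)*sin(x).
For the particular solution try u_p = A0 + A1*x. Substituting and matching coefficients of each power of x gives A0 = 1, A1 = 1/2, so u_p = 1 + x/2.
General solution: u = 1 + x/2 + C1*cos(x)*exp(-x) + C2*exp(-x)*sin(x).
Apply the initial conditions: u(0) = 1 + C1 = 2 and u'(0) = 1/2 + C2 - C1 = 1. Solving gives C1 = 1, C2 = 3/2.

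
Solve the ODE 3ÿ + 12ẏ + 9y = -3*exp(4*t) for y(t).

Divide through by 3: y'' + 4y' + 3y = -exp(4*t).
Characteristic equation r² + 4r + 3 = 0 factors as (r + 3)(r + 1) = 0, so r = -3, -1.
Hence y_h = C1*exp(-3*t) + C2*exp(-t).
Try y_p = A*exp(4*t). Substituting into the equation and dividing by exp(4*t) gives A = -1/35, so y_p = -exp(4*t)/35.

y = -exp(4*t)/35 + C1*exp(-3*t) + C2*exp(-t)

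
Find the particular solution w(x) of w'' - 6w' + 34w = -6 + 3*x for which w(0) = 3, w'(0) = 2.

Characteristic equation r² - 6r + 34 = 0 has discriminant (-6)² - 4·(34) = -100 < 0, so r = 3 ± 5i.
Hence w_h = C1*cos(5*x)*exp(3*x) + C2*exp(3*x)*sin(5*x).
For the particular solution try w_p = A0 + A1*x. Substituting and matching coefficients of each power of x gives A0 = -93/578, A1 = 3/34, so w_p = -93/578 + 3*x/34.
General solution: w = -93/578 + 3*x/34 + C1*cos(5*x)*exp(3*x) + C2*exp(3*x)*sin(5*x).
Apply the initial conditions: w(0) = -93/578 + C1 = 3 and w'(0) = 3/34 + 3*C1 + 5*C2 = 2. Solving gives C1 = 1827/578, C2 = -2188/1445.

w = -93/578 + 3*x/34 - 2188*exp(3*x)*sin(5*x)/1445 + 1827*cos(5*x)*exp(3*x)/578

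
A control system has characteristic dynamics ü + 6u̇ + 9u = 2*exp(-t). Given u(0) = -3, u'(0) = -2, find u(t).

u = exp(-t)/2 - 7*exp(-3*t)/2 - 12*t*exp(-3*t)

Characteristic equation r² + 6r + 9 = 0 has discriminant (6)² - 4·(9) = 0, so r = -3 is a repeated root.
Hence u_h = (C1 + C2*t)*exp(-3*t).
Try u_p = A*exp(-t). Substituting into the equation and dividing by exp(-t) gives A = 1/2, so u_p = exp(-t)/2.
General solution: u = exp(-t)/2 + C1*exp(-3*t) + C2*t*exp(-3*t).
Apply the initial conditions: u(0) = 1/2 + C1 = -3 and u'(0) = -1/2 + C2 - 3*C1 = -2. Solving gives C1 = -7/2, C2 = -12.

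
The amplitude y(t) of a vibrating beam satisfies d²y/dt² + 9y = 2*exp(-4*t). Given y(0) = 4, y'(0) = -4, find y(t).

y = -92*sin(3*t)/75 + 2*exp(-4*t)/25 + 98*cos(3*t)/25

Characteristic equation r² + 9 = 0 has discriminant (0)² - 4·(9) = -36 < 0, so r = ± 3i.
Hence y_h = C1*cos(3*t) + C2*sin(3*t).
Try y_p = A*exp(-4*t). Substituting into the equation and dividing by exp(-4*t) gives A = 2/25, so y_p = 2*exp(-4*t)/25.
General solution: y = 2*exp(-4*t)/25 + C1*cos(3*t) + C2*sin(3*t).
Apply the initial conditions: y(0) = 2/25 + C1 = 4 and y'(0) = -8/25 + 3*C2 = -4. Solving gives C1 = 98/25, C2 = -92/75.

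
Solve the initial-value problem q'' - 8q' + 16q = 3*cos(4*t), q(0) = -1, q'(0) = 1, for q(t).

Characteristic equation r² - 8r + 16 = 0 has discriminant (-8)² - 4·(16) = 0, so r = 4 is a repeated root.
Hence q_h = (C1 + C2*t)*exp(4*t).
Try q_p = A*cos(4*t) + B*sin(4*t). Substituting and equating the coefficients of cos(4t) and sin(4t) gives A = 0, B = -3/32, so q_p = -3*sin(4*t)/32.
General solution: q = -3*sin(4*t)/32 + C1*exp(4*t) + C2*t*exp(4*t).
Apply the initial conditions: q(0) = C1 = -1 and q'(0) = -3/8 + C2 + 4*C1 = 1. Solving gives C1 = -1, C2 = 43/8.

q = -exp(4*t) - 3*sin(4*t)/32 + 43*t*exp(4*t)/8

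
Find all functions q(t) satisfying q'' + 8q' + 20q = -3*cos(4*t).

Characteristic equation r² + 8r + 20 = 0 has discriminant (8)² - 4·(20) = -16 < 0, so r = -4 ± 2i.
Hence q_h = C1*cos(2*t)*exp(-4*t) + C2*exp(-4*t)*sin(2*t).
Try q_p = A*cos(4*t) + B*sin(4*t). Substituting and equating the coefficients of cos(4t) and sin(4t) gives A = -3/260, B = -6/65, so q_p = -6*sin(4*t)/65 - 3*cos(4*t)/260.

q = -6*sin(4*t)/65 - 3*cos(4*t)/260 + C1*cos(2*t)*exp(-4*t) + C2*exp(-4*t)*sin(2*t)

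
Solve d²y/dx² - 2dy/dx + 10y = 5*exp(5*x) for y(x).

y = exp(5*x)/5 + C1*cos(3*x)*exp(x) + C2*exp(x)*sin(3*x)

Characteristic equation r² - 2r + 10 = 0 has discriminant (-2)² - 4·(10) = -36 < 0, so r = 1 ± 3i.
Hence y_h = C1*cos(3*x)*exp(x) + C2*exp(x)*sin(3*x).
Try y_p = A*exp(5*x). Substituting into the equation and dividing by exp(5*x) gives A = 1/5, so y_p = exp(5*x)/5.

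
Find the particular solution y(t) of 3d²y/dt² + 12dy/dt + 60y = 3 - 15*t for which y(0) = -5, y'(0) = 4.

Divide through by 3: y'' + 4y' + 20y = 1 - 5*t.
Characteristic equation r² + 4r + 20 = 0 has discriminant (4)² - 4·(20) = -64 < 0, so r = -2 ± 4i.
Hence y_h = C1*cos(4*t)*exp(-2*t) + C2*exp(-2*t)*sin(4*t).
For the particular solution try y_p = A0 + A1*t. Substituting and matching coefficients of each power of t gives A0 = 1/10, A1 = -1/4, so y_p = 1/10 - t/4.
General solution: y = 1/10 - t/4 + C1*cos(4*t)*exp(-2*t) + C2*exp(-2*t)*sin(4*t).
Apply the initial conditions: y(0) = 1/10 + C1 = -5 and y'(0) = -1/4 - 2*C1 + 4*C2 = 4. Solving gives C1 = -51/10, C2 = -119/80.

y = 1/10 - t/4 - 119*exp(-2*t)*sin(4*t)/80 - 51*cos(4*t)*exp(-2*t)/10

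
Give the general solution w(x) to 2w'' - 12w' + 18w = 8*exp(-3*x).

Divide through by 2: w'' - 6w' + 9w = 4*exp(-3*x).
Characteristic equation r² - 6r + 9 = 0 has discriminant (-6)² - 4·(9) = 0, so r = 3 is a repeated root.
Hence w_h = (C1 + C2*x)*exp(3*x).
Try w_p = A*exp(-3*x). Substituting into the equation and dividing by exp(-3*x) gives A = 1/9, so w_p = exp(-3*x)/9.

w = exp(-3*x)/9 + C1*exp(3*x) + C2*x*exp(3*x)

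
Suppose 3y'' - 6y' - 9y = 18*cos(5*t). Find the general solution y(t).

Divide through by 3: y'' - 2y' - 3y = 6*cos(5*t).
Characteristic equation r² - 2r - 3 = 0 factors as (r - 3)(r + 1) = 0, so r = 3, -1.
Hence y_h = C1*exp(3*t) + C2*exp(-t).
Try y_p = A*cos(5*t) + B*sin(5*t). Substituting and equating the coefficients of cos(5t) and sin(5t) gives A = -42/221, B = -15/221, so y_p = -42*cos(5*t)/221 - 15*sin(5*t)/221.

y = -42*cos(5*t)/221 - 15*sin(5*t)/221 + C1*exp(3*t) + C2*exp(-t)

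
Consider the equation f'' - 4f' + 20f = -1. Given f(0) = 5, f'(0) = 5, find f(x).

Characteristic equation r² - 4r + 20 = 0 has discriminant (-4)² - 4·(20) = -64 < 0, so r = 2 ± 4i.
Hence f_h = C1*cos(4*x)*exp(2*x) + C2*exp(2*x)*sin(4*x).
For the particular solution try f_p = A0. Substituting and matching coefficients of each power of x gives A0 = -1/20, so f_p = -1/20.
General solution: f = -1/20 + C1*cos(4*x)*exp(2*x) + C2*exp(2*x)*sin(4*x).
Apply the initial conditions: f(0) = -1/20 + C1 = 5 and f'(0) = 2*C1 + 4*C2 = 5. Solving gives C1 = 101/20, C2 = -51/40.

f = -1/20 - 51*exp(2*x)*sin(4*x)/40 + 101*cos(4*x)*exp(2*x)/20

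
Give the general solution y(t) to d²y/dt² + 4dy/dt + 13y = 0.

Characteristic equation r² + 4r + 13 = 0 has discriminant (4)² - 4·(13) = -36 < 0, so r = -2 ± 3i.
Hence y_h = C1*cos(3*t)*exp(-2*t) + C2*exp(-2*t)*sin(3*t).

y = C1*cos(3*t)*exp(-2*t) + C2*exp(-2*t)*sin(3*t)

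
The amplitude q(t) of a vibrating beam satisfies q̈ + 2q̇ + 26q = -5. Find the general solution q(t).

q = -5/26 + C1*cos(5*t)*exp(-t) + C2*exp(-t)*sin(5*t)

Characteristic equation r² + 2r + 26 = 0 has discriminant (2)² - 4·(26) = -100 < 0, so r = -1 ± 5i.
Hence q_h = C1*cos(5*t)*exp(-t) + C2*exp(-t)*sin(5*t).
For the particular solution try q_p = A0. Substituting and matching coefficients of each power of t gives A0 = -5/26, so q_p = -5/26.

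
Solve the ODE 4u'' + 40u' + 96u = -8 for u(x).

u = -1/12 + C1*exp(-4*x) + C2*exp(-6*x)

Divide through by 4: u'' + 10u' + 24u = -2.
Characteristic equation r² + 10r + 24 = 0 factors as (r + 4)(r + 6) = 0, so r = -4, -6.
Hence u_h = C1*exp(-4*x) + C2*exp(-6*x).
For the particular solution try u_p = A0. Substituting and matching coefficients of each power of x gives A0 = -1/12, so u_p = -1/12.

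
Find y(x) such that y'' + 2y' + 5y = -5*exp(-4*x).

Characteristic equation r² + 2r + 5 = 0 has discriminant (2)² - 4·(5) = -16 < 0, so r = -1 ± 2i.
Hence y_h = C1*cos(2*x)*exp(-x) + C2*exp(-x)*sin(2*x).
Try y_p = A*exp(-4*x). Substituting into the equation and dividing by exp(-4*x) gives A = -5/13, so y_p = -5*exp(-4*x)/13.

y = -5*exp(-4*x)/13 + C1*cos(2*x)*exp(-x) + C2*exp(-x)*sin(2*x)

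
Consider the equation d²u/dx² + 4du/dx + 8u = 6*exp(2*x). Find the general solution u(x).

u = 3*exp(2*x)/10 + C1*cos(2*x)*exp(-2*x) + C2*exp(-2*x)*sin(2*x)

Characteristic equation r² + 4r + 8 = 0 has discriminant (4)² - 4·(8) = -16 < 0, so r = -2 ± 2i.
Hence u_h = C1*cos(2*x)*exp(-2*x) + C2*exp(-2*x)*sin(2*x).
Try u_p = A*exp(2*x). Substituting into the equation and dividing by exp(2*x) gives A = 3/10, so u_p = 3*exp(2*x)/10.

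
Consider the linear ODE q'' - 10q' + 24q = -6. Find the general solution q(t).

Characteristic equation r² - 10r + 24 = 0 factors as (r - 6)(r - 4) = 0, so r = 6, 4.
Hence q_h = C1*exp(6*t) + C2*exp(4*t).
For the particular solution try q_p = A0. Substituting and matching coefficients of each power of t gives A0 = -1/4, so q_p = -1/4.

q = -1/4 + C1*exp(6*t) + C2*exp(4*t)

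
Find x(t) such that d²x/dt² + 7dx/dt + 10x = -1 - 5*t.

Characteristic equation r² + 7r + 10 = 0 factors as (r + 5)(r + 2) = 0, so r = -5, -2.
Hence x_h = C1*exp(-5*t) + C2*exp(-2*t).
For the particular solution try x_p = A0 + A1*t. Substituting and matching coefficients of each power of t gives A0 = 1/4, A1 = -1/2, so x_p = 1/4 - t/2.

x = 1/4 - t/2 + C1*exp(-5*t) + C2*exp(-2*t)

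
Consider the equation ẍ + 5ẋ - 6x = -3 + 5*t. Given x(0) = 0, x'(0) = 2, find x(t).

x = -7/36 - 95*exp(-6*t)/252 - 5*t/6 + 4*exp(t)/7

Characteristic equation r² + 5r - 6 = 0 factors as (r - 1)(r + 6) = 0, so r = 1, -6.
Hence x_h = C1*exp(t) + C2*exp(-6*t).
For the particular solution try x_p = A0 + A1*t. Substituting and matching coefficients of each power of t gives A0 = -7/36, A1 = -5/6, so x_p = -7/36 - 5*t/6.
General solution: x = -7/36 - 5*t/6 + C1*exp(t) + C2*exp(-6*t).
Apply the initial conditions: x(0) = -7/36 + C1 + C2 = 0 and x'(0) = -5/6 + C1 - 6*C2 = 2. Solving gives C1 = 4/7, C2 = -95/252.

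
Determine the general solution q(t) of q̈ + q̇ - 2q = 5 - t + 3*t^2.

Characteristic equation r² + r - 2 = 0 factors as (r - 1)(r + 2) = 0, so r = 1, -2.
Hence q_h = C1*exp(t) + C2*exp(-2*t).
For the particular solution try q_p = A0 + A1*t + A2*t^2. Substituting and matching coefficients of each power of t gives A0 = -9/2, A1 = -1, A2 = -3/2, so q_p = -9/2 - t - 3*t^2/2.

q = -9/2 - t - 3*t**2/2 + C1*exp(t) + C2*exp(-2*t)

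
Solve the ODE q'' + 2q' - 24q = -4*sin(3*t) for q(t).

Characteristic equation r² + 2r - 24 = 0 factors as (r + 6)(r - 4) = 0, so r = -6, 4.
Hence q_h = C1*exp(-6*t) + C2*exp(4*t).
Try q_p = A*cos(3*t) + B*sin(3*t). Substituting and equating the coefficients of cos(3t) and sin(3t) gives A = 8/375, B = 44/375, so q_p = 8*cos(3*t)/375 + 44*sin(3*t)/375.

q = 8*cos(3*t)/375 + 44*sin(3*t)/375 + C1*exp(-6*t) + C2*exp(4*t)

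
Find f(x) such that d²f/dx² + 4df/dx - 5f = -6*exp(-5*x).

f = C1*exp(x) + C2*exp(-5*x) + x*exp(-5*x)

Characteristic equation r² + 4r - 5 = 0 factors as (r - 1)(r + 5) = 0, so r = 1, -5.
Hence f_h = C1*exp(x) + C2*exp(-5*x).
Since exp(-5*x) solves the homogeneous equation (r = -5 is a root of multiplicity 1), multiply the trial by x. Try f_p = A*x*exp(-5*x). Substituting into the equation and dividing by exp(-5*x) gives A = 1, so f_p = x*exp(-5*x).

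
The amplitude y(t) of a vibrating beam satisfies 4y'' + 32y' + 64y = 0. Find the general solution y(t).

y = C1*exp(-4*t) + C2*t*exp(-4*t)

Divide through by 4: y'' + 8y' + 16y = 0.
Characteristic equation r² + 8r + 16 = 0 has discriminant (8)² - 4·(16) = 0, so r = -4 is a repeated root.
Hence y_h = (C1 + C2*t)*exp(-4*t).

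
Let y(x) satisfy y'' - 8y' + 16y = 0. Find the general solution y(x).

y = C1*exp(4*x) + C2*x*exp(4*x)

Characteristic equation r² - 8r + 16 = 0 has discriminant (-8)² - 4·(16) = 0, so r = 4 is a repeated root.
Hence y_h = (C1 + C2*x)*exp(4*x).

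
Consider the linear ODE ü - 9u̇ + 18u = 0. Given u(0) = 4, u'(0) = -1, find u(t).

Characteristic equation r² - 9r + 18 = 0 factors as (r - 3)(r - 6) = 0, so r = 3, 6.
Hence u_h = C1*exp(3*t) + C2*exp(6*t).
Apply the initial conditions: u(0) = C1 + C2 = 4 and u'(0) = 3*C1 + 6*C2 = -1. Solving gives C1 = 25/3, C2 = -13/3.

u = -13*exp(6*t)/3 + 25*exp(3*t)/3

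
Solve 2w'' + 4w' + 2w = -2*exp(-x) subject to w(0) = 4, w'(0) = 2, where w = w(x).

Divide through by 2: w'' + 2w' + w = -exp(-x).
Characteristic equation r² + 2r + 1 = 0 has discriminant (2)² - 4·(1) = 0, so r = -1 is a repeated root.
Hence w_h = (C1 + C2*x)*exp(-x).
Since exp(-x) solves the homogeneous equation (r = -1 is a root of multiplicity 2), multiply the trial by x^2. Try w_p = A*x^2*exp(-x). Substituting into the equation and dividing by exp(-x) gives A = -1/2, so w_p = -x^2*exp(-x)/2.
General solution: w = C1*exp(-x) - x^2*exp(-x)/2 + C2*x*exp(-x).
Apply the initial conditions: w(0) = C1 = 4 and w'(0) = C2 - C1 = 2. Solving gives C1 = 4, C2 = 6.

w = 4*exp(-x) + 6*x*exp(-x) - x**2*exp(-x)/2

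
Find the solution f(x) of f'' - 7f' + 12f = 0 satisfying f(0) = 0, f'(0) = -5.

f = -5*exp(4*x) + 5*exp(3*x)

Characteristic equation r² - 7r + 12 = 0 factors as (r - 4)(r - 3) = 0, so r = 4, 3.
Hence f_h = C1*exp(4*x) + C2*exp(3*x).
Apply the initial conditions: f(0) = C1 + C2 = 0 and f'(0) = 3*C2 + 4*C1 = -5. Solving gives C1 = -5, C2 = 5.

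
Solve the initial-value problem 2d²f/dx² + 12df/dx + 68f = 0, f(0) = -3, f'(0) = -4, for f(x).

Divide through by 2: f'' + 6f' + 34f = 0.
Characteristic equation r² + 6r + 34 = 0 has discriminant (6)² - 4·(34) = -100 < 0, so r = -3 ± 5i.
Hence f_h = C1*cos(5*x)*exp(-3*x) + C2*exp(-3*x)*sin(5*x).
Apply the initial conditions: f(0) = C1 = -3 and f'(0) = -3*C1 + 5*C2 = -4. Solving gives C1 = -3, C2 = -13/5.

f = -3*cos(5*x)*exp(-3*x) - 13*exp(-3*x)*sin(5*x)/5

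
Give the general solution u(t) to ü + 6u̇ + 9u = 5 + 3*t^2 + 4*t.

Characteristic equation r² + 6r + 9 = 0 has discriminant (6)² - 4·(9) = 0, so r = -3 is a repeated root.
Hence u_h = (C1 + C2*t)*exp(-3*t).
For the particular solution try u_p = A0 + A1*t + A2*t^2. Substituting and matching coefficients of each power of t gives A0 = 13/27, A1 = 0, A2 = 1/3, so u_p = 13/27 + t^2/3.

u = 13/27 + t**2/3 + C1*exp(-3*t) + C2*t*exp(-3*t)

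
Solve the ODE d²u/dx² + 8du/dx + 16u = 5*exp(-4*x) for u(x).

Characteristic equation r² + 8r + 16 = 0 has discriminant (8)² - 4·(16) = 0, so r = -4 is a repeated root.
Hence u_h = (C1 + C2*x)*exp(-4*x).
Since exp(-4*x) solves the homogeneous equation (r = -4 is a root of multiplicity 2), multiply the trial by x^2. Try u_p = A*x^2*exp(-4*x). Substituting into the equation and dividing by exp(-4*x) gives A = 5/2, so u_p = 5*x^2*exp(-4*x)/2.

u = C1*exp(-4*x) + 5*x**2*exp(-4*x)/2 + C2*x*exp(-4*x)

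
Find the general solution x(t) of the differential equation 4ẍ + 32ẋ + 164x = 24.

Divide through by 4: x'' + 8x' + 41x = 6.
Characteristic equation r² + 8r + 41 = 0 has discriminant (8)² - 4·(41) = -100 < 0, so r = -4 ± 5i.
Hence x_h = C1*cos(5*t)*exp(-4*t) + C2*exp(-4*t)*sin(5*t).
For the particular solution try x_p = A0. Substituting and matching coefficients of each power of t gives A0 = 6/41, so x_p = 6/41.

x = 6/41 + C1*cos(5*t)*exp(-4*t) + C2*exp(-4*t)*sin(5*t)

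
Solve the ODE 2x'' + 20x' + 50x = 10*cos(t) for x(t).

Divide through by 2: x'' + 10x' + 25x = 5*cos(t).
Characteristic equation r² + 10r + 25 = 0 has discriminant (10)² - 4·(25) = 0, so r = -5 is a repeated root.
Hence x_h = (C1 + C2*t)*exp(-5*t).
Try x_p = A*cos(t) + B*sin(t). Substituting and equating the coefficients of cos(t) and sin(t) gives A = 30/169, B = 25/338, so x_p = 25*sin(t)/338 + 30*cos(t)/169.

x = 25*sin(t)/338 + 30*cos(t)/169 + C1*exp(-5*t) + C2*t*exp(-5*t)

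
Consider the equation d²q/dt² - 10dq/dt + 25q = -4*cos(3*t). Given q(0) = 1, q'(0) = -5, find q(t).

q = -16*cos(3*t)/289 + 30*sin(3*t)/289 + 305*exp(5*t)/289 - 180*t*exp(5*t)/17

Characteristic equation r² - 10r + 25 = 0 has discriminant (-10)² - 4·(25) = 0, so r = 5 is a repeated root.
Hence q_h = (C1 + C2*t)*exp(5*t).
Try q_p = A*cos(3*t) + B*sin(3*t). Substituting and equating the coefficients of cos(3t) and sin(3t) gives A = -16/289, B = 30/289, so q_p = -16*cos(3*t)/289 + 30*sin(3*t)/289.
General solution: q = -16*cos(3*t)/289 + 30*sin(3*t)/289 + C1*exp(5*t) + C2*t*exp(5*t).
Apply the initial conditions: q(0) = -16/289 + C1 = 1 and q'(0) = 90/289 + C2 + 5*C1 = -5. Solving gives C1 = 305/289, C2 = -180/17.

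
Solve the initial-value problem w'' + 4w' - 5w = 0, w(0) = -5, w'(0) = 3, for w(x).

Characteristic equation r² + 4r - 5 = 0 factors as (r + 5)(r - 1) = 0, so r = -5, 1.
Hence w_h = C1*exp(-5*x) + C2*exp(x).
Apply the initial conditions: w(0) = C1 + C2 = -5 and w'(0) = C2 - 5*C1 = 3. Solving gives C1 = -4/3, C2 = -11/3.

w = -11*exp(x)/3 - 4*exp(-5*x)/3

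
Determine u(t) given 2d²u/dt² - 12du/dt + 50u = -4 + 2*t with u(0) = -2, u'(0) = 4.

u = -44/625 + t/25 - 1206*cos(4*t)*exp(3*t)/625 + 6093*exp(3*t)*sin(4*t)/2500

Divide through by 2: u'' - 6u' + 25u = -2 + t.
Characteristic equation r² - 6r + 25 = 0 has discriminant (-6)² - 4·(25) = -64 < 0, so r = 3 ± 4i.
Hence u_h = C1*cos(4*t)*exp(3*t) + C2*exp(3*t)*sin(4*t).
For the particular solution try u_p = A0 + A1*t. Substituting and matching coefficients of each power of t gives A0 = -44/625, A1 = 1/25, so u_p = -44/625 + t/25.
General solution: u = -44/625 + t/25 + C1*cos(4*t)*exp(3*t) + C2*exp(3*t)*sin(4*t).
Apply the initial conditions: u(0) = -44/625 + C1 = -2 and u'(0) = 1/25 + 3*C1 + 4*C2 = 4. Solving gives C1 = -1206/625, C2 = 6093/2500.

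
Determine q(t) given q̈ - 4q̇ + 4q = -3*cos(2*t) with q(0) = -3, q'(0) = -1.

q = -3*exp(2*t) + 3*sin(2*t)/8 + 17*t*exp(2*t)/4

Characteristic equation r² - 4r + 4 = 0 has discriminant (-4)² - 4·(4) = 0, so r = 2 is a repeated root.
Hence q_h = (C1 + C2*t)*exp(2*t).
Try q_p = A*cos(2*t) + B*sin(2*t). Substituting and equating the coefficients of cos(2t) and sin(2t) gives A = 0, B = 3/8, so q_p = 3*sin(2*t)/8.
General solution: q = 3*sin(2*t)/8 + C1*exp(2*t) + C2*t*exp(2*t).
Apply the initial conditions: q(0) = C1 = -3 and q'(0) = 3/4 + C2 + 2*C1 = -1. Solving gives C1 = -3, C2 = 17/4.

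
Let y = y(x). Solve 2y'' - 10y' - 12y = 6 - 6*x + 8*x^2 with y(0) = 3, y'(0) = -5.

y = -223/108 - 167*exp(6*x)/756 - 2*x**2/3 + 29*x/18 + 37*exp(-x)/7

Divide through by 2: y'' - 5y' - 6y = 3 - 3*x + 4*x^2.
Characteristic equation r² - 5r - 6 = 0 factors as (r + 1)(r - 6) = 0, so r = -1, 6.
Hence y_h = C1*exp(-x) + C2*exp(6*x).
For the particular solution try y_p = A0 + A1*x + A2*x^2. Substituting and matching coefficients of each power of x gives A0 = -223/108, A1 = 29/18, A2 = -2/3, so y_p = -223/108 - 2*x^2/3 + 29*x/18.
General solution: y = -223/108 - 2*x^2/3 + 29*x/18 + C1*exp(-x) + C2*exp(6*x).
Apply the initial conditions: y(0) = -223/108 + C1 + C2 = 3 and y'(0) = 29/18 - C1 + 6*C2 = -5. Solving gives C1 = 37/7, C2 = -167/756.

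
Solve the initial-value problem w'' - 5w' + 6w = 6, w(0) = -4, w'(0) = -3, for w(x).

w = 1 - 12*exp(2*x) + 7*exp(3*x)

Characteristic equation r² - 5r + 6 = 0 factors as (r - 3)(r - 2) = 0, so r = 3, 2.
Hence w_h = C1*exp(3*x) + C2*exp(2*x).
For the particular solution try w_p = A0. Substituting and matching coefficients of each power of x gives A0 = 1, so w_p = 1.
General solution: w = 1 + C1*exp(3*x) + C2*exp(2*x).
Apply the initial conditions: w(0) = 1 + C1 + C2 = -4 and w'(0) = 2*C2 + 3*C1 = -3. Solving gives C1 = 7, C2 = -12.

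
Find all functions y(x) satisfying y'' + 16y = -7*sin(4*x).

Characteristic equation r² + 16 = 0 has discriminant (0)² - 4·(16) = -64 < 0, so r = ± 4i.
Hence y_h = C1*cos(4*x) + C2*sin(4*x).
Since ±4i are characteristic roots, multiply the trial by x. Try y_p = x*(A*cos(4*x) + B*sin(4*x)). Substituting and equating the coefficients of cos(4x) and sin(4x) gives A = 7/8, B = 0, so y_p = 7*x*cos(4*x)/8.

y = C1*cos(4*x) + C2*sin(4*x) + 7*x*cos(4*x)/8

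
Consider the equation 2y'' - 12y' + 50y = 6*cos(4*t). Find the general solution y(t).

Divide through by 2: y'' - 6y' + 25y = 3*cos(4*t).
Characteristic equation r² - 6r + 25 = 0 has discriminant (-6)² - 4·(25) = -64 < 0, so r = 3 ± 4i.
Hence y_h = C1*cos(4*t)*exp(3*t) + C2*exp(3*t)*sin(4*t).
Try y_p = A*cos(4*t) + B*sin(4*t). Substituting and equating the coefficients of cos(4t) and sin(4t) gives A = 3/73, B = -8/73, so y_p = -8*sin(4*t)/73 + 3*cos(4*t)/73.

y = -8*sin(4*t)/73 + 3*cos(4*t)/73 + C1*cos(4*t)*exp(3*t) + C2*exp(3*t)*sin(4*t)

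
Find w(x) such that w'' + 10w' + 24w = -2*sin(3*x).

Characteristic equation r² + 10r + 24 = 0 factors as (r + 4)(r + 6) = 0, so r = -4, -6.
Hence w_h = C1*exp(-4*x) + C2*exp(-6*x).
Try w_p = A*cos(3*x) + B*sin(3*x). Substituting and equating the coefficients of cos(3x) and sin(3x) gives A = 4/75, B = -2/75, so w_p = -2*sin(3*x)/75 + 4*cos(3*x)/75.

w = -2*sin(3*x)/75 + 4*cos(3*x)/75 + C1*exp(-4*x) + C2*exp(-6*x)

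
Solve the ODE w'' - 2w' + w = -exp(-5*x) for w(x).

Characteristic equation r² - 2r + 1 = 0 has discriminant (-2)² - 4·(1) = 0, so r = 1 is a repeated root.
Hence w_h = (C1 + C2*x)*exp(x).
Try w_p = A*exp(-5*x). Substituting into the equation and dividing by exp(-5*x) gives A = -1/36, so w_p = -exp(-5*x)/36.

w = -exp(-5*x)/36 + C1*exp(x) + C2*x*exp(x)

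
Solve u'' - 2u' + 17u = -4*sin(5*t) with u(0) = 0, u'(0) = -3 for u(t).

Characteristic equation r² - 2r + 17 = 0 has discriminant (-2)² - 4·(17) = -64 < 0, so r = 1 ± 4i.
Hence u_h = C1*cos(4*t)*exp(t) + C2*exp(t)*sin(4*t).
Try u_p = A*cos(5*t) + B*sin(5*t). Substituting and equating the coefficients of cos(5t) and sin(5t) gives A = -10/41, B = 8/41, so u_p = -10*cos(5*t)/41 + 8*sin(5*t)/41.
General solution: u = -10*cos(5*t)/41 + 8*sin(5*t)/41 + C1*cos(4*t)*exp(t) + C2*exp(t)*sin(4*t).
Apply the initial conditions: u(0) = -10/41 + C1 = 0 and u'(0) = 40/41 + C1 + 4*C2 = -3. Solving gives C1 = 10/41, C2 = -173/164.

u = -10*cos(5*t)/41 + 8*sin(5*t)/41 - 173*exp(t)*sin(4*t)/164 + 10*cos(4*t)*exp(t)/41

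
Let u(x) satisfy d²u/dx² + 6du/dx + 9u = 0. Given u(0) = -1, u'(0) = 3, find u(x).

Characteristic equation r² + 6r + 9 = 0 has discriminant (6)² - 4·(9) = 0, so r = -3 is a repeated root.
Hence u_h = (C1 + C2*x)*exp(-3*x).
Apply the initial conditions: u(0) = C1 = -1 and u'(0) = C2 - 3*C1 = 3. Solving gives C1 = -1, C2 = 0.

u = -exp(-3*x)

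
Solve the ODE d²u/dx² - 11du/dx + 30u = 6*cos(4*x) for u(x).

u = -66*sin(4*x)/533 + 21*cos(4*x)/533 + C1*exp(6*x) + C2*exp(5*x)

Characteristic equation r² - 11r + 30 = 0 factors as (r - 6)(r - 5) = 0, so r = 6, 5.
Hence u_h = C1*exp(6*x) + C2*exp(5*x).
Try u_p = A*cos(4*x) + B*sin(4*x). Substituting and equating the coefficients of cos(4x) and sin(4x) gives A = 21/533, B = -66/533, so u_p = -66*sin(4*x)/533 + 21*cos(4*x)/533.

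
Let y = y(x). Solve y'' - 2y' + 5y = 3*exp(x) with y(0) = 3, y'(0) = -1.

y = 3*exp(x)/4 - 2*exp(x)*sin(2*x) + 9*cos(2*x)*exp(x)/4

Characteristic equation r² - 2r + 5 = 0 has discriminant (-2)² - 4·(5) = -16 < 0, so r = 1 ± 2i.
Hence y_h = C1*cos(2*x)*exp(x) + C2*exp(x)*sin(2*x).
Try y_p = A*exp(x). Substituting into the equation and dividing by exp(x) gives A = 3/4, so y_p = 3*exp(x)/4.
General solution: y = 3*exp(x)/4 + C1*cos(2*x)*exp(x) + C2*exp(x)*sin(2*x).
Apply the initial conditions: y(0) = 3/4 + C1 = 3 and y'(0) = 3/4 + C1 + 2*C2 = -1. Solving gives C1 = 9/4, C2 = -2.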